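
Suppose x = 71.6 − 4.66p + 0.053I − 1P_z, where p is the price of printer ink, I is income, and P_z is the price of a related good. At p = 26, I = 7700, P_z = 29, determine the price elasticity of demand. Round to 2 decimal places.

Substituting, x = 71.6 − 4.66(26) + 0.053(7700) − 1(29) = 71.6 − 121.16 + 408.1 − 29 = 329.54.
∂x/∂p = −4.66, so E_p = (−4.66)·(26/329.54) ≈ -0.37.
|E_p| < 1: demand is inelastic.

-0.37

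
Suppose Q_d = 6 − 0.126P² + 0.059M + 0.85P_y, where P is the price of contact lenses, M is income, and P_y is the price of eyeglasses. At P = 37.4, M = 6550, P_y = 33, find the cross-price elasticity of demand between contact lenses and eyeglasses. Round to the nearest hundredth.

0.11

First evaluate Q_d: 6 − 0.126(37.4)² + 0.059(6550) + 0.85(33) = 6 − 176.2438 + 386.45 + 28.05 = 244.2562.
∂Q_d/∂P_y = +0.85, so E_xy = 0.85·(33/244.2562) ≈ 0.11.
E_xy > 0: the goods are substitutes.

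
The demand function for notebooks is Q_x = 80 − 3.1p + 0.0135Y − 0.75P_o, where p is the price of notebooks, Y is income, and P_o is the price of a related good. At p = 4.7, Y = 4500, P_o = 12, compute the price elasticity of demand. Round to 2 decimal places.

Q_x = 80 − 3.1(4.7) + 0.0135(4500) − 0.75(12) = 80 − 14.57 + 60.75 − 9 = 117.18.
∂Q_x/∂p = −3.1, so E_p = (−3.1)·(4.7/117.18) ≈ -0.12.
|E_p| < 1: demand is inelastic.

-0.12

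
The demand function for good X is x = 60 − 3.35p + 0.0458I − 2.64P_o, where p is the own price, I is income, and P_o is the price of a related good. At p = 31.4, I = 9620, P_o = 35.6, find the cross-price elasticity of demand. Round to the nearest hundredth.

-0.31

First evaluate x: 60 − 3.35(31.4) + 0.0458(9620) − 2.64(35.6) = 60 − 105.19 + 440.596 − 93.984 = 301.422.
∂x/∂P_o = −2.64, so E_xy = -2.64·(35.6/301.422) ≈ -0.31.
E_xy < 0: the goods are complements.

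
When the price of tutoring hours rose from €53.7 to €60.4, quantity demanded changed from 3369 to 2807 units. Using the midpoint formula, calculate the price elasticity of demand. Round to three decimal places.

-1.550

%ΔQ = (2807 − 3369)/[(3369 + 2807)/2] = -562/3088 ≈ -0.1820.
%Δp = (60.4 − 53.7)/[(53.7 + 60.4)/2] = 6.7/57.05 ≈ 0.1174.
Arc elasticity E = %ΔQ/%Δp ≈ -0.1820/0.1174 ≈ -1.550.
|E| > 1: demand is elastic over this range.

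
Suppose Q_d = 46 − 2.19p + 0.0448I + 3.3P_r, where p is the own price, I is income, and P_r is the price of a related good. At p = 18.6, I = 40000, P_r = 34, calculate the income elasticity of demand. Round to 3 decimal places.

First evaluate Q_d: 46 − 2.19(18.6) + 0.0448(40000) + 3.3(34) = 46 − 40.734 + 1792 + 112.2 = 1909.466.
∂Q_d/∂I = +0.0448, so E_I = 0.0448·(40000/1909.466) ≈ 0.938.
E_I ∈ (0,1): normal good (necessity).

0.938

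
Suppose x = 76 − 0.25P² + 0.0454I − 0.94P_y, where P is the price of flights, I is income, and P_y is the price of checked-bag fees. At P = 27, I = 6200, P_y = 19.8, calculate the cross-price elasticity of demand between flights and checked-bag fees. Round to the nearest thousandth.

-0.119

Evaluating quantity at (P, I, P_y) gives x = 76 − 0.25(27)² + 0.0454(6200) − 0.94(19.8) = 76 − 182.25 + 281.48 − 18.612 = 156.618.
∂x/∂P_y = −0.94, so E_xy = -0.94·(19.8/156.618) ≈ -0.119.
E_xy < 0: the goods are complements.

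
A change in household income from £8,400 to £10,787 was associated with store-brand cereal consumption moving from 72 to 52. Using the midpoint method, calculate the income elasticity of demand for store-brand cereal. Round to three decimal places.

-1.296

%ΔQ = (52 − 72)/[(72+52)/2] = -20/62 ≈ -0.3226.
%ΔM = (10,787 − 8,400)/[(8,400+10,787)/2] = 2387/9593.5 ≈ 0.2488.
E_I = %ΔQ/%ΔM ≈ -1.296.
E_I < 0: inferior good.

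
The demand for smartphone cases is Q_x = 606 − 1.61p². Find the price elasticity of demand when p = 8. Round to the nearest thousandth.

-0.410

At p = 8, Q_x = 502.96.
dQ_x/dp = −2·1.61·p = −25.76.
Point elasticity E = (dQ_x/dp)·(p/Q_x) = -25.76 × 8/502.96 ≈ -0.410.
|E| < 1, so demand is inelastic at this price.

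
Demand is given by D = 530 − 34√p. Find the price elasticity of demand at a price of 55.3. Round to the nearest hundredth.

At p = 55.3, D = 277.1625.
dD/dp = −34/(2√p) = −34/(2·7.4364).
Point elasticity E = (dD/dp)·(p/D) = -2.2861 × 55.3/277.1625 ≈ -0.46.
|E| < 1, so demand is inelastic at this price.

-0.46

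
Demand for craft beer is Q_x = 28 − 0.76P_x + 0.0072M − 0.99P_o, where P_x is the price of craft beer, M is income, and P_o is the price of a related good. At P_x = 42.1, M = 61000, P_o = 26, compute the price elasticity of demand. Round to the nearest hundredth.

First evaluate Q_x: 28 − 0.76(42.1) + 0.0072(61000) − 0.99(26) = 28 − 31.996 + 439.2 − 25.74 = 409.464.
∂Q_x/∂P_x = −0.76, so E_p = (−0.76)·(42.1/409.464) ≈ -0.08.
|E_p| < 1: demand is inelastic.

-0.08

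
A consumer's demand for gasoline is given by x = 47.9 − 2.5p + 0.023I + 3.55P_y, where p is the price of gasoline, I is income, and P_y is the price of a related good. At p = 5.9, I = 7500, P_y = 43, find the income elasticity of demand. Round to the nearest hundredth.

Evaluating quantity at (p, I, P_y) gives x = 47.9 − 2.5(5.9) + 0.023(7500) + 3.55(43) = 47.9 − 14.75 + 172.5 + 152.65 = 358.3.
∂x/∂I = +0.023, so E_I = 0.023·(7500/358.3) ≈ 0.48.
E_I ∈ (0,1): normal good (necessity).

0.48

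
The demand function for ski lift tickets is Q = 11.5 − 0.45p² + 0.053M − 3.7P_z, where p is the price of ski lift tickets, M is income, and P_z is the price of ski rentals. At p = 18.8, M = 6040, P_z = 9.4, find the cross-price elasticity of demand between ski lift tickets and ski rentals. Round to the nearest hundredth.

At the given point, Q = 11.5 − 0.45(18.8)² + 0.053(6040) − 3.7(9.4) = 11.5 − 159.048 + 320.12 − 34.78 = 137.792.
∂Q/∂P_z = −3.7, so E_xy = -3.7·(9.4/137.792) ≈ -0.25.
E_xy < 0: the goods are complements.

-0.25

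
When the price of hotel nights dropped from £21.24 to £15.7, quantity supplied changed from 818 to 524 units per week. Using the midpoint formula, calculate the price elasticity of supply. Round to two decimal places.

%ΔQ = (524 − 818)/[(818 + 524)/2] = -294/671 ≈ -0.4382.
%Δp = (15.7 − 21.24)/[(21.24 + 15.7)/2] = -5.54/18.47 ≈ -0.2999.
Arc elasticity E = %ΔQ/%Δp ≈ -0.4382/-0.2999 ≈ 1.46.
|E| > 1: supply is elastic over this range.

1.46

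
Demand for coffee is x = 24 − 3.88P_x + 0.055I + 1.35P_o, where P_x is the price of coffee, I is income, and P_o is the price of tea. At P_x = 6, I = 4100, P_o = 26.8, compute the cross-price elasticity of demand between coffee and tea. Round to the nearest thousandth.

0.138

x = 24 − 3.88(6) + 0.055(4100) + 1.35(26.8) = 24 − 23.28 + 225.5 + 36.18 = 262.4.
∂x/∂P_o = +1.35, so E_xy = 1.35·(26.8/262.4) ≈ 0.138.
E_xy > 0: the goods are substitutes.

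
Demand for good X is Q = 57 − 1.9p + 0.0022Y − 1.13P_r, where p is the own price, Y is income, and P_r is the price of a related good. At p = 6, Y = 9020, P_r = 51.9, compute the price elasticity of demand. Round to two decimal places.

Q = 57 − 1.9(6) + 0.0022(9020) − 1.13(51.9) = 57 − 11.4 + 19.844 − 58.647 = 6.797.
∂Q/∂p = −1.9, so E_p = (−1.9)·(6/6.797) ≈ -1.68.
|E_p| > 1: demand is elastic.

-1.68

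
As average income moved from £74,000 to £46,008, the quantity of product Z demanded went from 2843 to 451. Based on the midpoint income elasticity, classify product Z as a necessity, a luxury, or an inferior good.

%ΔQ = (451 − 2843)/[(2843+451)/2] = -2392/1647 ≈ -1.4523.
%ΔI = (46,008 − 74,000)/[(74,000+46,008)/2] = -27992/60004 ≈ -0.4665.
E_I = %ΔQ/%ΔI ≈ 3.113.
E_I > 1: normal good (luxury).

luxury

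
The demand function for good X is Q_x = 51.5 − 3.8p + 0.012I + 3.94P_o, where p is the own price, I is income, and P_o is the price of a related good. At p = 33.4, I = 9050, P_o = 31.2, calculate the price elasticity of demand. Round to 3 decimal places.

-0.813

Q_x = 51.5 − 3.8(33.4) + 0.012(9050) + 3.94(31.2) = 51.5 − 126.92 + 108.6 + 122.928 = 156.108.
∂Q_x/∂p = −3.8, so E_p = (−3.8)·(33.4/156.108) ≈ -0.813.
|E_p| < 1: demand is inelastic.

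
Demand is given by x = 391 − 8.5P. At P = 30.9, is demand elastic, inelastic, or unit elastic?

elastic

At P = 30.9, x = 128.35.
dx/dP = −8.5.
Point elasticity E = (dx/dP)·(P/x) = -8.5 × 30.9/128.35 ≈ -2.046.
|E| ≈ 2.046 > 1, so demand is elastic.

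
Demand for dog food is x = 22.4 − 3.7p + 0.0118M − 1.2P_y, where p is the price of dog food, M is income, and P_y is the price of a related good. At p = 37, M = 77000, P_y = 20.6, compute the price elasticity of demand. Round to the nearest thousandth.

-0.178

Evaluating quantity at (p, M, P_y) gives x = 22.4 − 3.7(37) + 0.0118(77000) − 1.2(20.6) = 22.4 − 136.9 + 908.6 − 24.72 = 769.38.
∂x/∂p = −3.7, so E_p = (−3.7)·(37/769.38) ≈ -0.178.
|E_p| < 1: demand is inelastic.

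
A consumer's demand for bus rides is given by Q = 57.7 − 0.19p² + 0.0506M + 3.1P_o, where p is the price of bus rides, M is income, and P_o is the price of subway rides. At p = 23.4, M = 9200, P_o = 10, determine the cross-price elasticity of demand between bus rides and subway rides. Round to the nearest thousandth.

0.069

Substituting, Q = 57.7 − 0.19(23.4)² + 0.0506(9200) + 3.1(10) = 57.7 − 104.0364 + 465.52 + 31 = 450.1836.
∂Q/∂P_o = +3.1, so E_xy = 3.1·(10/450.1836) ≈ 0.069.
E_xy > 0: the goods are substitutes.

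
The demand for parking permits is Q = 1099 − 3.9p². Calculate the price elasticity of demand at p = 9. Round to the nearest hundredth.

At p = 9, Q = 783.1.
dQ/dp = −2·3.9·p = −70.2.
Point elasticity E = (dQ/dp)·(p/Q) = -70.2 × 9/783.1 ≈ -0.81.
|E| < 1, so demand is inelastic at this price.

-0.81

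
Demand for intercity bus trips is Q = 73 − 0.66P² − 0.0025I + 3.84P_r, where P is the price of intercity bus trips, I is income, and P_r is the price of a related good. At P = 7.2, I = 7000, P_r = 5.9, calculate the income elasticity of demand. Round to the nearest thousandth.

-0.398

First evaluate Q: 73 − 0.66(7.2)² − 0.0025(7000) + 3.84(5.9) = 73 − 34.2144 − 17.5 + 22.656 = 43.9416.
∂Q/∂I = −0.0025, so E_I = -0.0025·(7000/43.9416) ≈ -0.398.
E_I < 0: inferior good.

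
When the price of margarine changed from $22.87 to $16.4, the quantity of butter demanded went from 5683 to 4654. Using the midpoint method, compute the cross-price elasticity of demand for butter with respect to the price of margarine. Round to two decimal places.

%ΔQ_x = (4654 − 5683)/[(5683+4654)/2] = -1029/5168.5 ≈ -0.1991.
%ΔP_y = (16.4 − 22.87)/[(22.87+16.4)/2] ≈ -0.3295.
E_xy = -0.1991/-0.3295 ≈ 0.60.
E_xy > 0, so butter and margarine are substitutes.

0.60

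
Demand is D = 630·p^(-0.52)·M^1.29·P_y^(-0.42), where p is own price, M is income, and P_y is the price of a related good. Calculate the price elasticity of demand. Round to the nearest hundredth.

For a Cobb–Douglas (constant-elasticity) form D = A·p^α·…, the elasticity with respect to p equals the exponent α at every point.
Here the exponent on p is -0.52, so the price elasticity of demand is -0.52.

-0.52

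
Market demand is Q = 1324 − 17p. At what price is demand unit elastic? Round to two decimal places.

For linear demand Q = a − bp, E = −bp/(a − bp). |E| = 1 ⇒ bp = a − bp ⇒ p = a/(2b).
p = 1324/(2·17) ≈ 38.94.

38.94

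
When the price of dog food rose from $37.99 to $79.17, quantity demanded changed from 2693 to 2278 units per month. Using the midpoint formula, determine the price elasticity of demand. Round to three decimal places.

%ΔQ = (2278 − 2693)/[(2693 + 2278)/2] = -415/2485.5 ≈ -0.1670.
%ΔP = (79.17 − 37.99)/[(37.99 + 79.17)/2] = 41.18/58.58 ≈ 0.7030.
Arc elasticity E = %ΔQ/%ΔP ≈ -0.1670/0.7030 ≈ -0.238.
|E| < 1: demand is inelastic over this range.

-0.238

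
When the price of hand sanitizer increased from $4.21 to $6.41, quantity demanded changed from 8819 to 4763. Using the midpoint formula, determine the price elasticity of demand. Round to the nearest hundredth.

%ΔQ = (4763 − 8819)/[(8819 + 4763)/2] = -4056/6791 ≈ -0.5973.
%Δp = (6.41 − 4.21)/[(4.21 + 6.41)/2] = 2.2/5.31 ≈ 0.4143.
Arc elasticity E = %ΔQ/%Δp ≈ -0.5973/0.4143 ≈ -1.44.
|E| > 1: demand is elastic over this range.

-1.44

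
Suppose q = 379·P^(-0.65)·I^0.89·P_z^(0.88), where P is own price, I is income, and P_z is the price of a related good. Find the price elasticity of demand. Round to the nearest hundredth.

For a Cobb–Douglas (constant-elasticity) form q = A·P^α·…, the elasticity with respect to P equals the exponent α at every point.
Here the exponent on P is -0.65, so the price elasticity of demand is -0.65.

-0.65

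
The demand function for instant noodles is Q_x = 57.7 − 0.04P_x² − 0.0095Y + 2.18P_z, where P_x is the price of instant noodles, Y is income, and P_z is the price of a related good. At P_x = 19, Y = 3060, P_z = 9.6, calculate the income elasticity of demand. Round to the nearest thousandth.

Q_x = 57.7 − 0.04(19)² − 0.0095(3060) + 2.18(9.6) = 57.7 − 14.44 − 29.07 + 20.928 = 35.118.
∂Q_x/∂Y = −0.0095, so E_I = -0.0095·(3060/35.118) ≈ -0.828.
E_I < 0: inferior good.

-0.828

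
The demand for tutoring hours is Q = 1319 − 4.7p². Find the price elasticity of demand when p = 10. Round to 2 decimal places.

At p = 10, Q = 849.
dQ/dp = −2·4.7·p = −94.
Point elasticity E = (dQ/dp)·(p/Q) = -94 × 10/849 ≈ -1.11.
|E| > 1, so demand is elastic at this price.

-1.11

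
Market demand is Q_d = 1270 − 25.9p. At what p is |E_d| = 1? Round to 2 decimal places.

For linear demand Q_d = a − bp, E = −bp/(a − bp). |E| = 1 ⇒ bp = a − bp ⇒ p = a/(2b).
p = 1270/(2·25.9) ≈ 24.52.

24.52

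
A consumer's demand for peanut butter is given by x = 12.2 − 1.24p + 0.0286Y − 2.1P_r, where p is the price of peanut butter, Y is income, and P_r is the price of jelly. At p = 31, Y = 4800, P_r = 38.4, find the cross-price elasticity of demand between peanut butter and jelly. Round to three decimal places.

At the given point, x = 12.2 − 1.24(31) + 0.0286(4800) − 2.1(38.4) = 12.2 − 38.44 + 137.28 − 80.64 = 30.4.
∂x/∂P_r = −2.1, so E_xy = -2.1·(38.4/30.4) ≈ -2.653.
E_xy < 0: the goods are complements.

-2.653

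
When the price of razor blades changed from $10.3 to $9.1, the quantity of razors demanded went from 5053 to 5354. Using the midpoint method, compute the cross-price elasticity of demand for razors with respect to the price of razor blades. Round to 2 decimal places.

%ΔQ_x = (5354 − 5053)/[(5053+5354)/2] = 301/5203.5 ≈ 0.0578.
%ΔP_y = (9.1 − 10.3)/[(10.3+9.1)/2] ≈ -0.1237.
E_xy = 0.0578/-0.1237 ≈ -0.47.
E_xy < 0, so razors and razor blades are complements.

-0.47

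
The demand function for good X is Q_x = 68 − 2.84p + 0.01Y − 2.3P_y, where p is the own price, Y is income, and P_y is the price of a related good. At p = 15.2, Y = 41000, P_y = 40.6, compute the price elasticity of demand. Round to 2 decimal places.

Evaluating quantity at (p, Y, P_y) gives Q_x = 68 − 2.84(15.2) + 0.01(41000) − 2.3(40.6) = 68 − 43.168 + 410 − 93.38 = 341.452.
∂Q_x/∂p = −2.84, so E_p = (−2.84)·(15.2/341.452) ≈ -0.13.
|E_p| < 1: demand is inelastic.

-0.13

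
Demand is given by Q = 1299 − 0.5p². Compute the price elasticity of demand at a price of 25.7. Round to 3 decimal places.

-0.682

At p = 25.7, Q = 968.755.
dQ/dp = −2·0.5·p = −25.7.
Point elasticity E = (dQ/dp)·(p/Q) = -25.7 × 25.7/968.755 ≈ -0.682.
|E| < 1, so demand is inelastic at this price.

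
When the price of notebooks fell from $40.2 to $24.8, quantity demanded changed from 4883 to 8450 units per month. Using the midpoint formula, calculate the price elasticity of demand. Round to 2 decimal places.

%Δq = (8450 − 4883)/[(4883 + 8450)/2] = 3567/6666.5 ≈ 0.5351.
%Δp = (24.8 − 40.2)/[(40.2 + 24.8)/2] = -15.4/32.5 ≈ -0.4738.
Arc elasticity E = %Δq/%Δp ≈ 0.5351/-0.4738 ≈ -1.13.
|E| > 1: demand is elastic over this range.

-1.13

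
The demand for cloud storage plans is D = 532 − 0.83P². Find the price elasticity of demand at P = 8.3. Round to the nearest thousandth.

-0.241

At P = 8.3, D = 474.8213.
dD/dP = −2·0.83·P = −13.778.
Point elasticity E = (dD/dP)·(P/D) = -13.778 × 8.3/474.8213 ≈ -0.241.
|E| < 1, so demand is inelastic at this price.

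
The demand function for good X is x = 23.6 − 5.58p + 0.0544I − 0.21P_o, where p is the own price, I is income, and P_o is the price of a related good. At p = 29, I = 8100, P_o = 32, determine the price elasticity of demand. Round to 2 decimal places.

-0.55

x = 23.6 − 5.58(29) + 0.0544(8100) − 0.21(32) = 23.6 − 161.82 + 440.64 − 6.72 = 295.7.
∂x/∂p = −5.58, so E_p = (−5.58)·(29/295.7) ≈ -0.55.
|E_p| < 1: demand is inelastic.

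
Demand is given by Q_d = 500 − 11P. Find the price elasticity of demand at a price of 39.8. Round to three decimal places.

-7.039

At P = 39.8, Q_d = 62.2.
dQ_d/dP = −11.
Point elasticity E = (dQ_d/dP)·(P/Q_d) = -11 × 39.8/62.2 ≈ -7.039.
|E| > 1, so demand is elastic at this price.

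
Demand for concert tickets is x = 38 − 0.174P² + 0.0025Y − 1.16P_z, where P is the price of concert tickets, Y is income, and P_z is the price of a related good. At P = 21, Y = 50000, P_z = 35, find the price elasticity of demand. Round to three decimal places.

Substituting, x = 38 − 0.174(21)² + 0.0025(50000) − 1.16(35) = 38 − 76.734 + 125 − 40.6 = 45.666.
∂x/∂P = −2·0.174·P = -7.308, so E_p = -7.308·(21/45.666) ≈ -3.361.
|E_p| > 1: demand is elastic.

-3.361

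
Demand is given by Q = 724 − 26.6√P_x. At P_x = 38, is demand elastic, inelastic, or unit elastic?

inelastic

At P_x = 38, Q = 560.0266.
dQ/dP_x = −26.6/(2√P_x) = −26.6/(2·6.1644).
Point elasticity E = (dQ/dP_x)·(P_x/Q) = -2.1575 × 38/560.0266 ≈ -0.146.
|E| ≈ 0.146 < 1, so demand is inelastic.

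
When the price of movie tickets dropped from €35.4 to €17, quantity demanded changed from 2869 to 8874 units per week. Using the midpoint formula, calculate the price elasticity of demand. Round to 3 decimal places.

-1.456

%ΔQ = (8874 − 2869)/[(2869 + 8874)/2] = 6005/5871.5 ≈ 1.0227.
%Δp = (17 − 35.4)/[(35.4 + 17)/2] = -18.4/26.2 ≈ -0.7023.
Arc elasticity E = %ΔQ/%Δp ≈ 1.0227/-0.7023 ≈ -1.456.
|E| > 1: demand is elastic over this range.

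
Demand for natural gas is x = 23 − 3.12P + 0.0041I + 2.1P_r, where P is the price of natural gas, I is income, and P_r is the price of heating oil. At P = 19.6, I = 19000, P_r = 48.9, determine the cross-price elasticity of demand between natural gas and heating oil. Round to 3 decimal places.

Evaluating quantity at (P, I, P_r) gives x = 23 − 3.12(19.6) + 0.0041(19000) + 2.1(48.9) = 23 − 61.152 + 77.9 + 102.69 = 142.438.
∂x/∂P_r = +2.1, so E_xy = 2.1·(48.9/142.438) ≈ 0.721.
E_xy > 0: the goods are substitutes.

0.721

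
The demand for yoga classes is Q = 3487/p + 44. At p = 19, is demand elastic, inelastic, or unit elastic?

At p = 19, Q = 227.5263.
dQ/dp = −3487/p² = −9.6593.
Point elasticity E = (dQ/dp)·(p/Q) = -9.6593 × 19/227.5263 ≈ -0.807.
|E| ≈ 0.807 < 1, so demand is inelastic.

inelastic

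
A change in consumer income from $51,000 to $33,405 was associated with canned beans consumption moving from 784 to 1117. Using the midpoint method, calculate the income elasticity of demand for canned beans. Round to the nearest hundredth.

%ΔQ = (1117 − 784)/[(784+1117)/2] = 333/950.5 ≈ 0.3503.
%ΔI = (33,405 − 51,000)/[(51,000+33,405)/2] = -17595/42202.5 ≈ -0.4169.
E_I = %ΔQ/%ΔI ≈ -0.84.
E_I < 0: inferior good.

-0.84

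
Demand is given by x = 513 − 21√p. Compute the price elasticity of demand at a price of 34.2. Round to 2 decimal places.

At p = 34.2, x = 390.1904.
dx/dp = −21/(2√p) = −21/(2·5.8481).
Point elasticity E = (dx/dp)·(p/x) = -1.7955 × 34.2/390.1904 ≈ -0.16.
|E| < 1, so demand is inelastic at this price.

-0.16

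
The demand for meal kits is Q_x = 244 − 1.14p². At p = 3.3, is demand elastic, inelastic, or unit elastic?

At p = 3.3, Q_x = 231.5854.
dQ_x/dp = −2·1.14·p = −7.524.
Point elasticity E = (dQ_x/dp)·(p/Q_x) = -7.524 × 3.3/231.5854 ≈ -0.107.
|E| ≈ 0.107 < 1, so demand is inelastic.

inelastic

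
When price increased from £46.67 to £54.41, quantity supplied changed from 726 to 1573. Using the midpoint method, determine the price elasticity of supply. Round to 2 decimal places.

4.81

%ΔQ = (1573 − 726)/[(726 + 1573)/2] = 847/1149.5 ≈ 0.7368.
%ΔP = (54.41 − 46.67)/[(46.67 + 54.41)/2] = 7.74/50.54 ≈ 0.1531.
Arc elasticity E = %ΔQ/%ΔP ≈ 0.7368/0.1531 ≈ 4.81.
|E| > 1: supply is elastic over this range.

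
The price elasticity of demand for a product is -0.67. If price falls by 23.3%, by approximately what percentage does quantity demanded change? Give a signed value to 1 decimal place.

15.6

%ΔQ ≈ E × %ΔP = (-0.67) × (-23.3%) ≈ 15.6%.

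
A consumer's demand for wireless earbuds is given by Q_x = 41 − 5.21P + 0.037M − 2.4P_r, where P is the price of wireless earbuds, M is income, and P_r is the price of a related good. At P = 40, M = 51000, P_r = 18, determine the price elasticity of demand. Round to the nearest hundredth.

-0.12

Q_x = 41 − 5.21(40) + 0.037(51000) − 2.4(18) = 41 − 208.4 + 1887 − 43.2 = 1676.4.
∂Q_x/∂P = −5.21, so E_p = (−5.21)·(40/1676.4) ≈ -0.12.
|E_p| < 1: demand is inelastic.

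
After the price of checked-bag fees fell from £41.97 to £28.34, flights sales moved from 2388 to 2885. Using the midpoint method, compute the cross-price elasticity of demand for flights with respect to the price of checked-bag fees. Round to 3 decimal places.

%ΔQ_x = (2885 − 2388)/[(2388+2885)/2] = 497/2636.5 ≈ 0.1885.
%ΔP_y = (28.34 − 41.97)/[(41.97+28.34)/2] ≈ -0.3877.
E_xy = 0.1885/-0.3877 ≈ -0.486.
E_xy < 0, so flights and checked-bag fees are complements.

-0.486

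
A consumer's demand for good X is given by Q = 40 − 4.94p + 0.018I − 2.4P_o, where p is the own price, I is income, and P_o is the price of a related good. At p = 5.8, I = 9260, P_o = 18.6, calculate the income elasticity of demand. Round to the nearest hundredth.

Substituting, Q = 40 − 4.94(5.8) + 0.018(9260) − 2.4(18.6) = 40 − 28.652 + 166.68 − 44.64 = 133.388.
∂Q/∂I = +0.018, so E_I = 0.018·(9260/133.388) ≈ 1.25.
E_I > 1: normal good (luxury).

1.25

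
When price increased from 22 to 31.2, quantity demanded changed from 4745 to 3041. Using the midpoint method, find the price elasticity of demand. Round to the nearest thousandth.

%ΔQ = (3041 − 4745)/[(4745 + 3041)/2] = -1704/3893 ≈ -0.4377.
%ΔP = (31.2 − 22)/[(22 + 31.2)/2] = 9.2/26.6 ≈ 0.3459.
Arc elasticity E = %ΔQ/%ΔP ≈ -0.4377/0.3459 ≈ -1.266.
|E| > 1: demand is elastic over this range.

-1.266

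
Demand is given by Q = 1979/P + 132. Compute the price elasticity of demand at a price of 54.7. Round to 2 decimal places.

At P = 54.7, Q = 168.1792.
dQ/dP = −1979/P² = −0.6614.
Point elasticity E = (dQ/dP)·(P/Q) = -0.6614 × 54.7/168.1792 ≈ -0.22.
|E| < 1, so demand is inelastic at this price.

-0.22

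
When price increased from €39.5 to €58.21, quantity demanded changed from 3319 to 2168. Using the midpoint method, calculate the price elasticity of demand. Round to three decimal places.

%ΔQ = (2168 − 3319)/[(3319 + 2168)/2] = -1151/2743.5 ≈ -0.4195.
%Δp = (58.21 − 39.5)/[(39.5 + 58.21)/2] = 18.71/48.855 ≈ 0.3830.
Arc elasticity E = %ΔQ/%Δp ≈ -0.4195/0.3830 ≈ -1.095.
|E| > 1: demand is elastic over this range.

-1.095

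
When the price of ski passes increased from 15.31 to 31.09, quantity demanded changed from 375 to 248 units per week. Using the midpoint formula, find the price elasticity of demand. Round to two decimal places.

%Δq = (248 − 375)/[(375 + 248)/2] = -127/311.5 ≈ -0.4077.
%Δp = (31.09 − 15.31)/[(15.31 + 31.09)/2] = 15.78/23.2 ≈ 0.6802.
Arc elasticity E = %Δq/%Δp ≈ -0.4077/0.6802 ≈ -0.60.
|E| < 1: demand is inelastic over this range.

-0.60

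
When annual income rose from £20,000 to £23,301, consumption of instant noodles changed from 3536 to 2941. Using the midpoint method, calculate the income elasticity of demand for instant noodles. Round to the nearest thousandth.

%ΔQ = (2941 − 3536)/[(3536+2941)/2] = -595/3238.5 ≈ -0.1837.
%ΔI = (23,301 − 20,000)/[(20,000+23,301)/2] = 3301/21650.5 ≈ 0.1525.
E_I = %ΔQ/%ΔI ≈ -1.205.
E_I < 0: inferior good.

-1.205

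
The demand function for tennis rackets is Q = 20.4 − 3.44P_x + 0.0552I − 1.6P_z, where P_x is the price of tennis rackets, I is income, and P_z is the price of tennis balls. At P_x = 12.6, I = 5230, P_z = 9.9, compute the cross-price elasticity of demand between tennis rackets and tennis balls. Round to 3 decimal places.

-0.063

Substituting, Q = 20.4 − 3.44(12.6) + 0.0552(5230) − 1.6(9.9) = 20.4 − 43.344 + 288.696 − 15.84 = 249.912.
∂Q/∂P_z = −1.6, so E_xy = -1.6·(9.9/249.912) ≈ -0.063.
E_xy < 0: the goods are complements.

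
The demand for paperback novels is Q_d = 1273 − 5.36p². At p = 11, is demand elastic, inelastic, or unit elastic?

At p = 11, Q_d = 624.44.
dQ_d/dp = −2·5.36·p = −117.92.
Point elasticity E = (dQ_d/dp)·(p/Q_d) = -117.92 × 11/624.44 ≈ -2.077.
|E| ≈ 2.077 > 1, so demand is elastic.

elastic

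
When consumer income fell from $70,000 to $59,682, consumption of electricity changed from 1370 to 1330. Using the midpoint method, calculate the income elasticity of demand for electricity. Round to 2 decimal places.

%ΔQ = (1330 − 1370)/[(1370+1330)/2] = -40/1350 ≈ -0.0296.
%ΔI = (59,682 − 70,000)/[(70,000+59,682)/2] = -10318/64841 ≈ -0.1591.
E_I = %ΔQ/%ΔI ≈ 0.19.
E_I ∈ (0,1): normal good (necessity).

0.19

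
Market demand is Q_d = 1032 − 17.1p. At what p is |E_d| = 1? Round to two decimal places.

For linear demand Q_d = a − bp, E = −bp/(a − bp). |E| = 1 ⇒ bp = a − bp ⇒ p = a/(2b).
p = 1032/(2·17.1) ≈ 30.18.

30.18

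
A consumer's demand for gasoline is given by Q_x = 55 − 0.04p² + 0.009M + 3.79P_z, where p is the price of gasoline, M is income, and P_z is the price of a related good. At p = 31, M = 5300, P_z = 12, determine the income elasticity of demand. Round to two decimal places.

0.43

First evaluate Q_x: 55 − 0.04(31)² + 0.009(5300) + 3.79(12) = 55 − 38.44 + 47.7 + 45.48 = 109.74.
∂Q_x/∂M = +0.009, so E_I = 0.009·(5300/109.74) ≈ 0.43.
E_I ∈ (0,1): normal good (necessity).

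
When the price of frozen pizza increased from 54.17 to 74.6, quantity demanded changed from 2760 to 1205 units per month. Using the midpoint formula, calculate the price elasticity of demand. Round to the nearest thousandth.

%Δq = (1205 − 2760)/[(2760 + 1205)/2] = -1555/1982.5 ≈ -0.7844.
%Δp = (74.6 − 54.17)/[(54.17 + 74.6)/2] = 20.43/64.385 ≈ 0.3173.
Arc elasticity E = %Δq/%Δp ≈ -0.7844/0.3173 ≈ -2.472.
|E| > 1: demand is elastic over this range.

-2.472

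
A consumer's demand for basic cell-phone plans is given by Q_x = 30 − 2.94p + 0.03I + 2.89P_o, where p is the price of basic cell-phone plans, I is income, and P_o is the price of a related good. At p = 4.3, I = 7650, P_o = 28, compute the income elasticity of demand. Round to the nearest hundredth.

0.70

Substituting, Q_x = 30 − 2.94(4.3) + 0.03(7650) + 2.89(28) = 30 − 12.642 + 229.5 + 80.92 = 327.778.
∂Q_x/∂I = +0.03, so E_I = 0.03·(7650/327.778) ≈ 0.70.
E_I ∈ (0,1): normal good (necessity).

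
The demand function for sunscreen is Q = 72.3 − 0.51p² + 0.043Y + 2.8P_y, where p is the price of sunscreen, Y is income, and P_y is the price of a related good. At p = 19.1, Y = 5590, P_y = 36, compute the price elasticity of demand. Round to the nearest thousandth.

At the given point, Q = 72.3 − 0.51(19.1)² + 0.043(5590) + 2.8(36) = 72.3 − 186.0531 + 240.37 + 100.8 = 227.4169.
∂Q/∂p = −2·0.51·p = -19.482, so E_p = -19.482·(19.1/227.4169) ≈ -1.636.
|E_p| > 1: demand is elastic.

-1.636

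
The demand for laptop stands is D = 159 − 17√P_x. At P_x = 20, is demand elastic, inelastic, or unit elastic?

At P_x = 20, D = 82.9737.
dD/dP_x = −17/(2√P_x) = −17/(2·4.4721).
Point elasticity E = (dD/dP_x)·(P_x/D) = -1.9007 × 20/82.9737 ≈ -0.458.
|E| ≈ 0.458 < 1, so demand is inelastic.

inelastic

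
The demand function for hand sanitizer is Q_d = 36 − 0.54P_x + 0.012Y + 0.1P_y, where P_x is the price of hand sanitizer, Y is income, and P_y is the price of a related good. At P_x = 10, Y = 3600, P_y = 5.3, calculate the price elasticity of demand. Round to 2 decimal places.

At the given point, Q_d = 36 − 0.54(10) + 0.012(3600) + 0.1(5.3) = 36 − 5.4 + 43.2 + 0.53 = 74.33.
∂Q_d/∂P_x = −0.54, so E_p = (−0.54)·(10/74.33) ≈ -0.07.
|E_p| < 1: demand is inelastic.

-0.07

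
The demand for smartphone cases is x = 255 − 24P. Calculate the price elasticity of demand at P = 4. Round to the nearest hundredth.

-0.60

At P = 4, x = 159.
dx/dP = −24.
Point elasticity E = (dx/dP)·(P/x) = -24 × 4/159 ≈ -0.60.
|E| < 1, so demand is inelastic at this price.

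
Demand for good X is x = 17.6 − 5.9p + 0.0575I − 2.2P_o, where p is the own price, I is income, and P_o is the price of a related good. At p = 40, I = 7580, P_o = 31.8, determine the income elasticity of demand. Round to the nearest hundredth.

2.96

Substituting, x = 17.6 − 5.9(40) + 0.0575(7580) − 2.2(31.8) = 17.6 − 236 + 435.85 − 69.96 = 147.49.
∂x/∂I = +0.0575, so E_I = 0.0575·(7580/147.49) ≈ 2.96.
E_I > 1: normal good (luxury).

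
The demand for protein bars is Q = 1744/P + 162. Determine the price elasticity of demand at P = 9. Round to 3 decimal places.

-0.545

At P = 9, Q = 355.7778.
dQ/dP = −1744/P² = −21.5309.
Point elasticity E = (dQ/dP)·(P/Q) = -21.5309 × 9/355.7778 ≈ -0.545.
|E| < 1, so demand is inelastic at this price.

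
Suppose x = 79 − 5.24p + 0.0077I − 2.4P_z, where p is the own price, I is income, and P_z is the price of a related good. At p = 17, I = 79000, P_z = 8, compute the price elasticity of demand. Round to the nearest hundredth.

At the given point, x = 79 − 5.24(17) + 0.0077(79000) − 2.4(8) = 79 − 89.08 + 608.3 − 19.2 = 579.02.
∂x/∂p = −5.24, so E_p = (−5.24)·(17/579.02) ≈ -0.15.
|E_p| < 1: demand is inelastic.

-0.15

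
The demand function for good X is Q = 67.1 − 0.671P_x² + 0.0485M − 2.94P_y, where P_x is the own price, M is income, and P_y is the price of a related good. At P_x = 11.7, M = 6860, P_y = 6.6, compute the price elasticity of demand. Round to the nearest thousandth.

At the given point, Q = 67.1 − 0.671(11.7)² + 0.0485(6860) − 2.94(6.6) = 67.1 − 91.8532 + 332.71 − 19.404 = 288.5528.
∂Q/∂P_x = −2·0.671·P_x = -15.7014, so E_p = -15.7014·(11.7/288.5528) ≈ -0.637.
|E_p| < 1: demand is inelastic.

-0.637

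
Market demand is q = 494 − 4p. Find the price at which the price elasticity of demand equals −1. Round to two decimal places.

For linear demand q = a − bp, E = −bp/(a − bp). |E| = 1 ⇒ bp = a − bp ⇒ p = a/(2b).
p = 494/(2·4) = 61.75.

61.75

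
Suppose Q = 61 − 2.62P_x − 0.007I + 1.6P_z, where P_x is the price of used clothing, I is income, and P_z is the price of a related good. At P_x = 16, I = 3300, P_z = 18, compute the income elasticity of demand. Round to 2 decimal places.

At the given point, Q = 61 − 2.62(16) − 0.007(3300) + 1.6(18) = 61 − 41.92 − 23.1 + 28.8 = 24.78.
∂Q/∂I = −0.007, so E_I = -0.007·(3300/24.78) ≈ -0.93.
E_I < 0: inferior good.

-0.93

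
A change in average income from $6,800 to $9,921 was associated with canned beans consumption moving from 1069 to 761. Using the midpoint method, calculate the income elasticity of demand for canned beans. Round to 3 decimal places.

-0.902

%ΔQ = (761 − 1069)/[(1069+761)/2] = -308/915 ≈ -0.3366.
%ΔI = (9,921 − 6,800)/[(6,800+9,921)/2] = 3121/8360.5 ≈ 0.3733.
E_I = %ΔQ/%ΔI ≈ -0.902.
E_I < 0: inferior good.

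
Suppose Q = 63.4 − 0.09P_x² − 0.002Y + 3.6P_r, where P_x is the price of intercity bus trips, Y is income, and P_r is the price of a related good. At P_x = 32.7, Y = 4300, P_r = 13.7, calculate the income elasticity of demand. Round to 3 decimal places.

-1.091

First evaluate Q: 63.4 − 0.09(32.7)² − 0.002(4300) + 3.6(13.7) = 63.4 − 96.2361 − 8.6 + 49.32 = 7.8839.
∂Q/∂Y = −0.002, so E_I = -0.002·(4300/7.8839) ≈ -1.091.
E_I < 0: inferior good.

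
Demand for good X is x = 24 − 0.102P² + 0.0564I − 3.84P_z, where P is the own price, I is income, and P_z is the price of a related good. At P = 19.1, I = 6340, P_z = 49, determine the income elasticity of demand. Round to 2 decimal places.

Evaluating quantity at (P, I, P_z) gives x = 24 − 0.102(19.1)² + 0.0564(6340) − 3.84(49) = 24 − 37.2106 + 357.576 − 188.16 = 156.2054.
∂x/∂I = +0.0564, so E_I = 0.0564·(6340/156.2054) ≈ 2.29.
E_I > 1: normal good (luxury).

2.29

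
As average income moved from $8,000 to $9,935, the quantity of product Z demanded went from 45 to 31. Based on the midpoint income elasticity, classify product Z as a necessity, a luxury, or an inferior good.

inferior

%ΔQ = (31 − 45)/[(45+31)/2] = -14/38 ≈ -0.3684.
%ΔI = (9,935 − 8,000)/[(8,000+9,935)/2] = 1935/8967.5 ≈ 0.2158.
E_I = %ΔQ/%ΔI ≈ -1.707.
E_I < 0: inferior good.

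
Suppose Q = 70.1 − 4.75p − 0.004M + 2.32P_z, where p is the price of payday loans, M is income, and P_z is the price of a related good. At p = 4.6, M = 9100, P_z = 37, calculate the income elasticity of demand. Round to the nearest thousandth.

Q = 70.1 − 4.75(4.6) − 0.004(9100) + 2.32(37) = 70.1 − 21.85 − 36.4 + 85.84 = 97.69.
∂Q/∂M = −0.004, so E_I = -0.004·(9100/97.69) ≈ -0.373.
E_I < 0: inferior good.

-0.373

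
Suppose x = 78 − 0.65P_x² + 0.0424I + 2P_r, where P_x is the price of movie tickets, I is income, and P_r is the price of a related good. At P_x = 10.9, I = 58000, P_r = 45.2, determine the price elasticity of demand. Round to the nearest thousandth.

First evaluate x: 78 − 0.65(10.9)² + 0.0424(58000) + 2(45.2) = 78 − 77.2265 + 2459.2 + 90.4 = 2550.3735.
∂x/∂P_x = −2·0.65·P_x = -14.17, so E_p = -14.17·(10.9/2550.3735) ≈ -0.061.
|E_p| < 1: demand is inelastic.

-0.061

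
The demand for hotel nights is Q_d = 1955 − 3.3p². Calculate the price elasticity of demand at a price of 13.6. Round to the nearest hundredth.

At p = 13.6, Q_d = 1344.632.
dQ_d/dp = −2·3.3·p = −89.76.
Point elasticity E = (dQ_d/dp)·(p/Q_d) = -89.76 × 13.6/1344.632 ≈ -0.91.
|E| < 1, so demand is inelastic at this price.

-0.91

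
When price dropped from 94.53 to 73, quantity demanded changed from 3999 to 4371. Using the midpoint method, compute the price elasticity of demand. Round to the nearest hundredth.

-0.35

%Δq = (4371 − 3999)/[(3999 + 4371)/2] = 372/4185 ≈ 0.0889.
%Δp = (73 − 94.53)/[(94.53 + 73)/2] = -21.53/83.765 ≈ -0.2570.
Arc elasticity E = %Δq/%Δp ≈ 0.0889/-0.2570 ≈ -0.35.
|E| < 1: demand is inelastic over this range.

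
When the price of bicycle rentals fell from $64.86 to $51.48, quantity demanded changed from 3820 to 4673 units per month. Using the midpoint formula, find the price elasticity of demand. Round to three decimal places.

-0.873

%ΔQ = (4673 − 3820)/[(3820 + 4673)/2] = 853/4246.5 ≈ 0.2009.
%Δp = (51.48 − 64.86)/[(64.86 + 51.48)/2] = -13.38/58.17 ≈ -0.2300.
Arc elasticity E = %ΔQ/%Δp ≈ 0.2009/-0.2300 ≈ -0.873.
|E| < 1: demand is inelastic over this range.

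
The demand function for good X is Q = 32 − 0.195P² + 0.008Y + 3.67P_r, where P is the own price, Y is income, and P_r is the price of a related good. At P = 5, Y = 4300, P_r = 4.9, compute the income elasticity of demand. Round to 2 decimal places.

Evaluating quantity at (P, Y, P_r) gives Q = 32 − 0.195(5)² + 0.008(4300) + 3.67(4.9) = 32 − 4.875 + 34.4 + 17.983 = 79.508.
∂Q/∂Y = +0.008, so E_I = 0.008·(4300/79.508) ≈ 0.43.
E_I ∈ (0,1): normal good (necessity).

0.43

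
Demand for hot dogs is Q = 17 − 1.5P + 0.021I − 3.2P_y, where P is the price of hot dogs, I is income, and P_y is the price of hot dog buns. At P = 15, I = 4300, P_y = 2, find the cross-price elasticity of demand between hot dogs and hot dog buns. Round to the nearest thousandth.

At the given point, Q = 17 − 1.5(15) + 0.021(4300) − 3.2(2) = 17 − 22.5 + 90.3 − 6.4 = 78.4.
∂Q/∂P_y = −3.2, so E_xy = -3.2·(2/78.4) ≈ -0.082.
E_xy < 0: the goods are complements.

-0.082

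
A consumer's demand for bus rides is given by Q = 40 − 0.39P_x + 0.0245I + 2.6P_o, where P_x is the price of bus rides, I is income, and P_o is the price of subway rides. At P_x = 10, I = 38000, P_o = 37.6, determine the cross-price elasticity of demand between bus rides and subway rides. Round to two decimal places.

0.09

Substituting, Q = 40 − 0.39(10) + 0.0245(38000) + 2.6(37.6) = 40 − 3.9 + 931 + 97.76 = 1064.86.
∂Q/∂P_o = +2.6, so E_xy = 2.6·(37.6/1064.86) ≈ 0.09.
E_xy > 0: the goods are substitutes.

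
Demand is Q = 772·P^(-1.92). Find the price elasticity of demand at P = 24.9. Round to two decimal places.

-1.92

For a Cobb–Douglas (constant-elasticity) form Q = A·P^α·…, the elasticity with respect to P equals the exponent α at every point.
Here the exponent on P is -1.92, so the price elasticity of demand is -1.92.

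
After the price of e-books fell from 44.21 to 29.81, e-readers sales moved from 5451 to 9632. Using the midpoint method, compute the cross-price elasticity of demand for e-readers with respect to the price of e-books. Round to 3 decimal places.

-1.425

%ΔQ_x = (9632 − 5451)/[(5451+9632)/2] = 4181/7541.5 ≈ 0.5544.
%ΔP_y = (29.81 − 44.21)/[(44.21+29.81)/2] ≈ -0.3891.
E_xy = 0.5544/-0.3891 ≈ -1.425.
E_xy < 0, so e-readers and e-books are complements.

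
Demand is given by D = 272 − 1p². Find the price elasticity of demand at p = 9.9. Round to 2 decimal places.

At p = 9.9, D = 173.99.
dD/dp = −2·1·p = −19.8.
Point elasticity E = (dD/dp)·(p/D) = -19.8 × 9.9/173.99 ≈ -1.13.
|E| > 1, so demand is elastic at this price.

-1.13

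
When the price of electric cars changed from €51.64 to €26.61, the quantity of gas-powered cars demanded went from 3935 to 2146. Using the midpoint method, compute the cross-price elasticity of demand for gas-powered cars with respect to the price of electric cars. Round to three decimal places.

0.920

%ΔQ_x = (2146 − 3935)/[(3935+2146)/2] = -1789/3040.5 ≈ -0.5884.
%ΔP_y = (26.61 − 51.64)/[(51.64+26.61)/2] ≈ -0.6397.
E_xy = -0.5884/-0.6397 ≈ 0.920.
E_xy > 0, so gas-powered cars and electric cars are substitutes.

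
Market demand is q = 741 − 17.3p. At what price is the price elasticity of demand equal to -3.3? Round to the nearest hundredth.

32.87

Set −bp/(a − bp) = −3.3 ⇒ bp = 3.3(a − bp) ⇒ bp(1+3.3) = 3.3·a.
p = 3.3·741/(17.3·4.3) ≈ 32.87.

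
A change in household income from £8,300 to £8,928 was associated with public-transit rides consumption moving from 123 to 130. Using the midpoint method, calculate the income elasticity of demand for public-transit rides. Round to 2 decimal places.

0.76

%ΔQ = (130 − 123)/[(123+130)/2] = 7/126.5 ≈ 0.0553.
%ΔI = (8,928 − 8,300)/[(8,300+8,928)/2] = 628/8614 ≈ 0.0729.
E_I = %ΔQ/%ΔI ≈ 0.76.
E_I ∈ (0,1): normal good (necessity).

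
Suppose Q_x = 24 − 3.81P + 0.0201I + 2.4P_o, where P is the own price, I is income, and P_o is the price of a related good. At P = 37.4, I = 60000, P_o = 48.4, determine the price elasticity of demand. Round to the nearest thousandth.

Substituting, Q_x = 24 − 3.81(37.4) + 0.0201(60000) + 2.4(48.4) = 24 − 142.494 + 1206 + 116.16 = 1203.666.
∂Q_x/∂P = −3.81, so E_p = (−3.81)·(37.4/1203.666) ≈ -0.118.
|E_p| < 1: demand is inelastic.

-0.118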